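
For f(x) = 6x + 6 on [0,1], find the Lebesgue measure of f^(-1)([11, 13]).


f^(-1)([11, 13]) = {x : 11 <= 6x + 6 <= 13}
Solving: (11 - 6)/6 <= x <= (13 - 6)/6
= [0.833333, 1.166667]
Intersecting with [0,1]: [0.833333, 1]
Measure = 1 - 0.833333 = 0.166667


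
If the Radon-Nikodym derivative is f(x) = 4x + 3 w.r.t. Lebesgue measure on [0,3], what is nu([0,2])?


nu(A) = integral_A (dnu/dmu) dmu = integral_0^2 (4x + 3) dx
Step 1: Antiderivative F(x) = (4/2)x^2 + 3x
Step 2: F(2) = (4/2)*2^2 + 3*2 = 8 + 6 = 14
Step 3: F(0) = (4/2)*0^2 + 3*0 = 0.0 + 0 = 0.0
Step 4: nu([0,2]) = F(2) - F(0) = 14 - 0.0 = 14


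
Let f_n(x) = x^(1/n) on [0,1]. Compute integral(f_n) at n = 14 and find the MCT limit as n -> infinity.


At n = 14: f_14(x) = x^(1/14).
Step 1: integral(x^(1/14), 0, 1) = [x^(1/14+1) / (1/14+1)] from 0 to 1
     = 1 / (1/14 + 1) = 1 / ((14+1)/14) = 14/(14+1)
     = 14/15 = 0.933333
Step 2: As n -> infinity, f_n(x) = x^(1/n) -> 1 for x in (0,1], and f_n is increasing in n.
By MCT, lim_n integral(f_n) = integral(lim_n f_n) = integral(1, 0, 1) = 1.
Step 3: Verify convergence: 14/15 = 0.933333 -> 1


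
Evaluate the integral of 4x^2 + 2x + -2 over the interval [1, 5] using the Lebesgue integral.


The Lebesgue integral of a Riemann-integrable function agrees with the Riemann integral.
Antiderivative F(x) = (4/3)x^3 + (2/2)x^2 + -2x
F(5) = (4/3)*5^3 + (2/2)*5^2 + -2*5
     = (4/3)*125 + (2/2)*25 + -2*5
     = 166.666667 + 25 + -10
     = 181.666667
F(1) = 0.333333
Integral = F(5) - F(1) = 181.666667 - 0.333333 = 181.333333


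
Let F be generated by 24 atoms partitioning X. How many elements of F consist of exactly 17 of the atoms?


Each element of F is a union of some subset of the 24 atoms.
Elements that are unions of exactly 17 atoms correspond to 17-element subsets of the 24 atoms.
Count = C(24, 17) = 24! / (17! * 7!) = 346104.


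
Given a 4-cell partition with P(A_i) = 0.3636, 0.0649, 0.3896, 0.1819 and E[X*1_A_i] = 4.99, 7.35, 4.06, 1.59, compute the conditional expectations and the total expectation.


For each cell A_i: E[X|A_i] = E[X*1_A_i] / P(A_i)
Step 1: E[X|A_1] = 4.99 / 0.3636 = 13.723872
Step 2: E[X|A_2] = 7.35 / 0.0649 = 113.251156
Step 3: E[X|A_3] = 4.06 / 0.3896 = 10.420945
Step 4: E[X|A_4] = 1.59 / 0.1819 = 8.741067
Verification: E[X] = sum E[X*1_A_i] = 4.99 + 7.35 + 4.06 + 1.59 = 17.99


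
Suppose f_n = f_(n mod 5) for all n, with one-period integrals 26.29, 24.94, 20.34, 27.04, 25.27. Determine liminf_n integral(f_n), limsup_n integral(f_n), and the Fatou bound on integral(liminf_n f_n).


The sequence (integral(f_n)) is periodic with period 5, repeating the values 26.29, 24.94, 20.34, 27.04, 25.27 indefinitely.
Step 1: For a periodic sequence, every tail (a_m, a_(m+1), ...) contains all 5 period values infinitely often.
Step 2: Hence inf of every tail = min of the period values = min(26.29, 24.94, 20.34, 27.04, 25.27) = 20.34.
        liminf_n integral(f_n) = sup over m of (inf of tail from m) = 20.34.
Step 3: Similarly sup of every tail = max of the period values = 27.04.
        limsup_n integral(f_n) = 27.04.
Step 4: Fatou's lemma: integral(liminf_n f_n) <= liminf_n integral(f_n) = 20.34.
        So the integral of the pointwise liminf is at most 20.34.


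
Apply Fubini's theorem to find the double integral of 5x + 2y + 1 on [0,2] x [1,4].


By Fubini, integrate in x first, then y.
Step 1: Fix y, integrate over x in [0,2]:
  integral(5x + 2y + 1, x=0..2)
  = 5*(2^2 - 0^2)/2 + (2y + 1)*(2 - 0)
  = 10 + (2y + 1)*2
  = 10 + 4y + 2
  = 12 + 4y
Step 2: Integrate over y in [1,4]:
  integral(12 + 4y, y=1..4)
  = 12*3 + 4*(4^2 - 1^2)/2
  = 36 + 30
  = 66


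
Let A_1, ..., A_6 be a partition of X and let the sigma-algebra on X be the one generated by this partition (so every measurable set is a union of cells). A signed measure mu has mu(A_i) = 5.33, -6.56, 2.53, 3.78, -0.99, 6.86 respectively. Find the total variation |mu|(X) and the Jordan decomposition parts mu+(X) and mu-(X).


Step 1: Every measurable set is a union of atoms (the cells / points), so a Hahn decomposition is
  obtained by grouping atoms by sign: P = union of atoms with mu > 0, N = union of the remaining atoms.
  Atoms in P (indices): 1, 3, 4, 6;  atoms in N (indices): 2, 5
  Positive values: 5.33, 2.53, 3.78, 6.86
  Negative values: -6.56, -0.99
Step 2: mu+(X) = mu(P) = sum of positive atom values = 18.5
Step 3: mu-(X) = -mu(N) = sum of |negative atom values| = 7.55
Step 4: |mu|(X) = mu+(X) + mu-(X) = 18.5 + 7.55 = 26.05


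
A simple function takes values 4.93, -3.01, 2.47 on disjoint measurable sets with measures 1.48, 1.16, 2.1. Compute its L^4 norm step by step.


Step 1: Compute |f_i|^4 for each value:
  |4.93|^4 = 590.728164
  |-3.01|^4 = 82.085412
  |2.47|^4 = 37.220981
Step 2: Multiply by measures and sum:
  590.728164 * 1.48 = 874.277683
  82.085412 * 1.16 = 95.219078
  37.220981 * 2.1 = 78.16406
Sum = 874.277683 + 95.219078 + 78.16406 = 1047.66082
Step 3: Take the p-th root:
||f||_4 = (1047.66082)^(1/4) = 5.689252


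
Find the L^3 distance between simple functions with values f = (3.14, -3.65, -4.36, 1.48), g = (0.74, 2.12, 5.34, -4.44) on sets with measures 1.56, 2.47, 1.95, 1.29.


Step 1: Compute differences f_i - g_i:
  3.14 - 0.74 = 2.4
  -3.65 - 2.12 = -5.77
  -4.36 - 5.34 = -9.7
  1.48 - -4.44 = 5.92
Step 2: Compute |diff|^3 * measure for each set:
  |2.4|^3 * 1.56 = 13.824 * 1.56 = 21.56544
  |-5.77|^3 * 2.47 = 192.100033 * 2.47 = 474.487082
  |-9.7|^3 * 1.95 = 912.673 * 1.95 = 1779.71235
  |5.92|^3 * 1.29 = 207.474688 * 1.29 = 267.642348
Step 3: Sum = 2543.407219
Step 4: ||f-g||_3 = (2543.407219)^(1/3) = 13.650188


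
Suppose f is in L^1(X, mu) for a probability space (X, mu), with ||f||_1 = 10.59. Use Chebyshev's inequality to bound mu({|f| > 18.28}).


Chebyshev/Markov inequality: mu(|f| > eps) <= (||f||_p / eps)^p
Step 1: ||f||_1 / eps = 10.59 / 18.28 = 0.579322
Step 2: Raise to power p = 1:
  (0.579322)^1 = 0.579322
Step 3: Therefore mu(|f| > 18.28) <= 0.579322


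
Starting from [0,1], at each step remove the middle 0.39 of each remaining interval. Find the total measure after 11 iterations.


Step 1: At each step, fraction remaining = 1 - 0.39 = 0.61
Step 2: After 11 steps, measure = (0.61)^11
Result = 0.004351


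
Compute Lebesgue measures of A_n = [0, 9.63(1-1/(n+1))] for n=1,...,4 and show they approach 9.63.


By continuity of measure from below: if A_n increases to A, then m(A_n) -> m(A).
Here A = [0, 9.63], so m(A) = 9.63
Step 1: a_1 = 9.63*(1 - 1/2) = 4.815, m(A_1) = 4.815
Step 2: a_2 = 9.63*(1 - 1/3) = 6.42, m(A_2) = 6.42
Step 3: a_3 = 9.63*(1 - 1/4) = 7.2225, m(A_3) = 7.2225
Step 4: a_4 = 9.63*(1 - 1/5) = 7.704, m(A_4) = 7.704
Limit: m(A_n) -> m([0,9.63]) = 9.63


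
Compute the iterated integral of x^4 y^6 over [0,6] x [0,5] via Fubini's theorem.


By Fubini's theorem, the double integral factors as a product of single integrals:
Step 1: integral_0^6 x^4 dx = [x^5/5] from 0 to 6
     = 6^5/5 = 1555.2
Step 2: integral_0^5 y^6 dy = [y^7/7] from 0 to 5
     = 5^7/7 = 11160.714286
Step 3: Double integral = 1555.2 * 11160.714286 = 1.735714e+07


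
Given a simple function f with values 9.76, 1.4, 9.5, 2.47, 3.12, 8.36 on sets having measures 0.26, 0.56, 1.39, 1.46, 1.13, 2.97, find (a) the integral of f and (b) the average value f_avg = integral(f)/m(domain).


Step 1: Integral = sum(value_i * measure_i)
= 9.76*0.26 + 1.4*0.56 + 9.5*1.39 + 2.47*1.46 + 3.12*1.13 + 8.36*2.97
= 2.5376 + 0.784 + 13.205 + 3.6062 + 3.5256 + 24.8292
= 48.4876
Step 2: Total measure of domain = 0.26 + 0.56 + 1.39 + 1.46 + 1.13 + 2.97 = 7.77
Step 3: Average value = 48.4876 / 7.77 = 6.24036


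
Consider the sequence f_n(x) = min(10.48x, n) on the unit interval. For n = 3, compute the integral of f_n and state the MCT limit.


f(x) = 10.48x on [0,1]; f_n(x) = min(10.48x, n). At n = 3:
Step 1: f(x) reaches 3 at x = 3/10.48 = 0.28626
Step 2: integral(f_3) = integral(10.48x, 0, 0.28626) + integral(3, 0.28626, 1)
       = 10.48*0.28626^2/2 + 3*(1 - 0.28626)
       = 0.429389 + 2.141221
       = 2.570611
Step 3: As n -> infinity, f_n increases to f, so by MCT integral(f_n) -> integral(f) = 10.48/2 = 5.24.
Convergence: integral(f_3) = 2.570611 -> 5.24 as n -> infinity


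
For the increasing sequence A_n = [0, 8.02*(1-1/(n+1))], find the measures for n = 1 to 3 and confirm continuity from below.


By continuity of measure from below: if A_n increases to A, then m(A_n) -> m(A).
Here A = [0, 8.02], so m(A) = 8.02
Step 1: a_1 = 8.02*(1 - 1/2) = 4.01, m(A_1) = 4.01
Step 2: a_2 = 8.02*(1 - 1/3) = 5.3467, m(A_2) = 5.3467
Step 3: a_3 = 8.02*(1 - 1/4) = 6.015, m(A_3) = 6.015
Limit: m(A_n) -> m([0,8.02]) = 8.02


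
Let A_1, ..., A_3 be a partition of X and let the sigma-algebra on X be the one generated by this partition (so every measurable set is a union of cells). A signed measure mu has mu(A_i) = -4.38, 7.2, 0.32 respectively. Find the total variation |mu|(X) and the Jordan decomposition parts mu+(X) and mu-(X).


Step 1: Every measurable set is a union of atoms (the cells / points), so a Hahn decomposition is
  obtained by grouping atoms by sign: P = union of atoms with mu > 0, N = union of the remaining atoms.
  Atoms in P (indices): 2, 3;  atoms in N (indices): 1
  Positive values: 7.2, 0.32
  Negative values: -4.38
Step 2: mu+(X) = mu(P) = sum of positive atom values = 7.52
Step 3: mu-(X) = -mu(N) = sum of |negative atom values| = 4.38
Step 4: |mu|(X) = mu+(X) + mu-(X) = 7.52 + 4.38 = 11.9


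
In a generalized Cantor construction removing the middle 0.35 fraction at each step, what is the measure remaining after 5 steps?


Step 1: At each step, fraction remaining = 1 - 0.35 = 0.65
Step 2: After 5 steps, measure = (0.65)^5
Step 3: Computing the power step by step:
  After step 1: 0.65
  After step 2: 0.4225
  After step 3: 0.274625
  After step 4: 0.178506
  After step 5: 0.116029
Result = 0.116029


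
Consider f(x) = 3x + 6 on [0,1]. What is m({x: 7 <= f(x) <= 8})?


f^(-1)([7, 8]) = {x : 7 <= 3x + 6 <= 8}
Solving: (7 - 6)/3 <= x <= (8 - 6)/3
= [0.333333, 0.666667]
Intersecting with [0,1]: [0.333333, 0.666667]
Measure = 0.666667 - 0.333333 = 0.333333


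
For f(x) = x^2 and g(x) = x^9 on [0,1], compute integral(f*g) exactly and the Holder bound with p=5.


Step 1: Exact integral of f*g = integral(x^11, 0, 1) = 1/12
     = 0.083333
Step 2: Holder bound with p=5, q=1.25:
  ||f||_p = (integral x^10 dx)^(1/5) = (1/11)^(1/5) = 0.619044
  ||g||_q = (integral x^11.25 dx)^(1/1.25) = (1/12.25)^(1/1.25) = 0.134738
Step 3: Holder bound = ||f||_p * ||g||_q = 0.619044 * 0.134738 = 0.083409
Verification: 0.083333 <= 0.083409 (Holder holds)


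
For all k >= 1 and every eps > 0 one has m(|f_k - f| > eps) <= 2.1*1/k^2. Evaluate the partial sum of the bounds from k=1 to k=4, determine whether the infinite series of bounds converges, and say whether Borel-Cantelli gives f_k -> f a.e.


Step 1: List the terms 2.1*1/k^2 for k = 1 to 4:
  k=1: 2.1
  k=2: 0.525
  k=3: 0.233333
  k=4: 0.13125
Step 2: Partial sum = 2.1 + 0.525 + 0.233333 + 0.13125
     = 2.989583
Step 3: The full series sum_(k>=1) 2.1*1/k^2 converges (p-series with p = 2 > 1; a constant multiple of a convergent series converges).
Step 4: Fix eps > 0. Since sum_k m(|f_k - f| > eps) < infinity, the Borel-Cantelli lemma gives
        m(limsup_k {|f_k - f| > eps}) = 0, i.e. for a.e. x, |f_k(x) - f(x)| <= eps for all large k.
        Applying this with eps = 1/j for j = 1, 2, ... and intersecting the countably many full-measure sets,
        for a.e. x we get limsup_k |f_k(x) - f(x)| <= 1/j for every j, hence f_k -> f almost everywhere.
Conclusion: series converges; Borel-Cantelli yields f_k -> f a.e.


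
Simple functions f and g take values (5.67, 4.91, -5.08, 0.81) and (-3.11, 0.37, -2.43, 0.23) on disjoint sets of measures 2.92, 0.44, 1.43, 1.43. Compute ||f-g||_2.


Step 1: Compute differences f_i - g_i:
  5.67 - -3.11 = 8.78
  4.91 - 0.37 = 4.54
  -5.08 - -2.43 = -2.65
  0.81 - 0.23 = 0.58
Step 2: Compute |diff|^2 * measure for each set:
  |8.78|^2 * 2.92 = 77.0884 * 2.92 = 225.098128
  |4.54|^2 * 0.44 = 20.6116 * 0.44 = 9.069104
  |-2.65|^2 * 1.43 = 7.0225 * 1.43 = 10.042175
  |0.58|^2 * 1.43 = 0.3364 * 1.43 = 0.481052
Step 3: Sum = 244.690459
Step 4: ||f-g||_2 = (244.690459)^(1/2) = 15.642585


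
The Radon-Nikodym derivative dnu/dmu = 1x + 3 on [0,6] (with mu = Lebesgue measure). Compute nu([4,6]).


nu(A) = integral_A (dnu/dmu) dmu = integral_4^6 (1x + 3) dx
Step 1: Antiderivative F(x) = (1/2)x^2 + 3x
Step 2: F(6) = (1/2)*6^2 + 3*6 = 18 + 18 = 36
Step 3: F(4) = (1/2)*4^2 + 3*4 = 8 + 12 = 20
Step 4: nu([4,6]) = F(6) - F(4) = 36 - 20 = 16


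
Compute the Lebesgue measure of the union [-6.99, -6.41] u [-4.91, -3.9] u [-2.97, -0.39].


For pairwise disjoint intervals, m(union) = sum of lengths.
= (-6.41 - -6.99) + (-3.9 - -4.91) + (-0.39 - -2.97)
= 0.58 + 1.01 + 2.58
= 4.17


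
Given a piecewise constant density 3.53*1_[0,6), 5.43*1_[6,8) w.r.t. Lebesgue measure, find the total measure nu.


Integrate each piece of the Radon-Nikodym derivative:
Step 1: integral_0^6 3.53 dx = 3.53*(6-0) = 3.53*6 = 21.18
Step 2: integral_6^8 5.43 dx = 5.43*(8-6) = 5.43*2 = 10.86
Total: 21.18 + 10.86 = 32.04


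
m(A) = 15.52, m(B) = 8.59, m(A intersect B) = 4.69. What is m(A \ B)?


m(A \ B) = m(A) - m(A n B)
= 15.52 - 4.69
= 10.83


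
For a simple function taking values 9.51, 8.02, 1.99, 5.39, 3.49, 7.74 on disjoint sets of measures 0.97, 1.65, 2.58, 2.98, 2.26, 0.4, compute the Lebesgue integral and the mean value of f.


Step 1: Integral = sum(value_i * measure_i)
= 9.51*0.97 + 8.02*1.65 + 1.99*2.58 + 5.39*2.98 + 3.49*2.26 + 7.74*0.4
= 9.2247 + 13.233 + 5.1342 + 16.0622 + 7.8874 + 3.096
= 54.6375
Step 2: Total measure of domain = 0.97 + 1.65 + 2.58 + 2.98 + 2.26 + 0.4 = 10.84
Step 3: Average value = 54.6375 / 10.84 = 5.04036


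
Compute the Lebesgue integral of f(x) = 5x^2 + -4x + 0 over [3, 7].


The Lebesgue integral of a Riemann-integrable function agrees with the Riemann integral.
Antiderivative F(x) = (5/3)x^3 + (-4/2)x^2 + 0x
F(7) = (5/3)*7^3 + (-4/2)*7^2 + 0*7
     = (5/3)*343 + (-4/2)*49 + 0*7
     = 571.666667 + -98 + 0
     = 473.666667
F(3) = 27
Integral = F(7) - F(3) = 473.666667 - 27 = 446.666667


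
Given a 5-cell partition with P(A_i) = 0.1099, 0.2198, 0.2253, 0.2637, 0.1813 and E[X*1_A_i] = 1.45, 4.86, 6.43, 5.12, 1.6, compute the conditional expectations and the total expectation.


For each cell A_i: E[X|A_i] = E[X*1_A_i] / P(A_i)
Step 1: E[X|A_1] = 1.45 / 0.1099 = 13.193813
Step 2: E[X|A_2] = 4.86 / 0.2198 = 22.11101
Step 3: E[X|A_3] = 6.43 / 0.2253 = 28.539725
Step 4: E[X|A_4] = 5.12 / 0.2637 = 19.416003
Step 5: E[X|A_5] = 1.6 / 0.1813 = 8.825152
Verification: E[X] = sum E[X*1_A_i] = 1.45 + 4.86 + 6.43 + 5.12 + 1.6 = 19.46


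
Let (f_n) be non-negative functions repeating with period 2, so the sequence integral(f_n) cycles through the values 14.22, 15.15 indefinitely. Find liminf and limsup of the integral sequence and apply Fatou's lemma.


The sequence (integral(f_n)) is periodic with period 2, repeating the values 14.22, 15.15 indefinitely.
Step 1: For a periodic sequence, every tail (a_m, a_(m+1), ...) contains all 2 period values infinitely often.
Step 2: Hence inf of every tail = min of the period values = min(14.22, 15.15) = 14.22.
        liminf_n integral(f_n) = sup over m of (inf of tail from m) = 14.22.
Step 3: Similarly sup of every tail = max of the period values = 15.15.
        limsup_n integral(f_n) = 15.15.
Step 4: Fatou's lemma: integral(liminf_n f_n) <= liminf_n integral(f_n) = 14.22.
        So the integral of the pointwise liminf is at most 14.22.


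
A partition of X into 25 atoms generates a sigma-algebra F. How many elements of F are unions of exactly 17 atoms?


Each element of F is a union of some subset of the 25 atoms.
Elements that are unions of exactly 17 atoms correspond to 17-element subsets of the 25 atoms.
Count = C(25, 17) = 25! / (17! * 8!) = 1081575.


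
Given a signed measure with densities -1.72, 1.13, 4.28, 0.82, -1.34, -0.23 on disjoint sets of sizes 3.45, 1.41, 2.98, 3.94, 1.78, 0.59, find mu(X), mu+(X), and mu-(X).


Step 1: Compute signed measure on each set:
  Set 1: -1.72 * 3.45 = -5.934
  Set 2: 1.13 * 1.41 = 1.5933
  Set 3: 4.28 * 2.98 = 12.7544
  Set 4: 0.82 * 3.94 = 3.2308
  Set 5: -1.34 * 1.78 = -2.3852
  Set 6: -0.23 * 0.59 = -0.1357
Step 2: Total signed measure = (-5.934) + (1.5933) + (12.7544) + (3.2308) + (-2.3852) + (-0.1357)
     = 9.1236
Step 3: Positive part mu+(X) = sum of positive contributions = 17.5785
Step 4: Negative part mu-(X) = |sum of negative contributions| = 8.4549


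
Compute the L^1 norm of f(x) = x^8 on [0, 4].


Step 1: ||f||_1 = (integral_0^4 |x^8|^1 dx)^(1/1)
     = (integral_0^4 x^8 dx)^(1/1)
Step 2: integral_0^4 x^8 dx = [x^9/(9)] from 0 to 4 = 4^9/9
     = 262144/9 = 29127.111111
Step 3: ||f||_1 = (29127.111111)^(1/1) = 29127.111111


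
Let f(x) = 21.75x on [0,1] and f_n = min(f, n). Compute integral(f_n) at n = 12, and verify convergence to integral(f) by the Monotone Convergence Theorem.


f(x) = 21.75x on [0,1]; f_n(x) = min(21.75x, n). At n = 12:
Step 1: f(x) reaches 12 at x = 12/21.75 = 0.551724
Step 2: integral(f_12) = integral(21.75x, 0, 0.551724) + integral(12, 0.551724, 1)
       = 21.75*0.551724^2/2 + 12*(1 - 0.551724)
       = 3.310345 + 5.37931
       = 8.689655
Step 3: As n -> infinity, f_n increases to f, so by MCT integral(f_n) -> integral(f) = 21.75/2 = 10.875.
Convergence: integral(f_12) = 8.689655 -> 10.875 as n -> infinity


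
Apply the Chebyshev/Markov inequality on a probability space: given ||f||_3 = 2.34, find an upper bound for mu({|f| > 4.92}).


Chebyshev/Markov inequality: mu(|f| > eps) <= (||f||_p / eps)^p
Step 1: ||f||_3 / eps = 2.34 / 4.92 = 0.47561
Step 2: Raise to power p = 3:
  (0.47561)^3 = 0.107585
Step 3: Therefore mu(|f| > 4.92) <= 0.107585


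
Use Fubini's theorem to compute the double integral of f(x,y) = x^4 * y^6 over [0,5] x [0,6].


By Fubini's theorem, the double integral factors as a product of single integrals:
Step 1: integral_0^5 x^4 dx = [x^5/5] from 0 to 5
     = 5^5/5 = 625
Step 2: integral_0^6 y^6 dy = [y^7/7] from 0 to 6
     = 6^7/7 = 39990.857143
Step 3: Double integral = 625 * 39990.857143 = 2.499429e+07


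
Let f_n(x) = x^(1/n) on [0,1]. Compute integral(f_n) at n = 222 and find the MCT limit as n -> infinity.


At n = 222: f_222(x) = x^(1/222).
Step 1: integral(x^(1/222), 0, 1) = [x^(1/222+1) / (1/222+1)] from 0 to 1
     = 1 / (1/222 + 1) = 1 / ((222+1)/222) = 222/(222+1)
     = 222/223 = 0.995516
Step 2: As n -> infinity, f_n(x) = x^(1/n) -> 1 for x in (0,1], and f_n is increasing in n.
By MCT, lim_n integral(f_n) = integral(lim_n f_n) = integral(1, 0, 1) = 1.
Step 3: Verify convergence: 222/223 = 0.995516 -> 1


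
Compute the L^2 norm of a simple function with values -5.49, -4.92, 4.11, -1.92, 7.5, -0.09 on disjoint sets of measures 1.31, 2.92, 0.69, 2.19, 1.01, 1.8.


Step 1: Compute |f_i|^2 for each value:
  |-5.49|^2 = 30.1401
  |-4.92|^2 = 24.2064
  |4.11|^2 = 16.8921
  |-1.92|^2 = 3.6864
  |7.5|^2 = 56.25
  |-0.09|^2 = 0.0081
Step 2: Multiply by measures and sum:
  30.1401 * 1.31 = 39.483531
  24.2064 * 2.92 = 70.682688
  16.8921 * 0.69 = 11.655549
  3.6864 * 2.19 = 8.073216
  56.25 * 1.01 = 56.8125
  0.0081 * 1.8 = 0.01458
Sum = 39.483531 + 70.682688 + 11.655549 + 8.073216 + 56.8125 + 0.01458 = 186.722064
Step 3: Take the p-th root:
||f||_2 = (186.722064)^(1/2) = 13.664628


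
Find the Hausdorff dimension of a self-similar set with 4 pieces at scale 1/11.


For a self-similar set with N copies scaled by 1/r:
dim_H = log(N)/log(r) = log(4)/log(11)
= 1.386294/2.397895
= 0.57813


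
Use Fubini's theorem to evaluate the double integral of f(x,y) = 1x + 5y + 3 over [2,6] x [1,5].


By Fubini, integrate in x first, then y.
Step 1: Fix y, integrate over x in [2,6]:
  integral(1x + 5y + 3, x=2..6)
  = 1*(6^2 - 2^2)/2 + (5y + 3)*(6 - 2)
  = 16 + (5y + 3)*4
  = 16 + 20y + 12
  = 28 + 20y
Step 2: Integrate over y in [1,5]:
  integral(28 + 20y, y=1..5)
  = 28*4 + 20*(5^2 - 1^2)/2
  = 112 + 240
  = 352


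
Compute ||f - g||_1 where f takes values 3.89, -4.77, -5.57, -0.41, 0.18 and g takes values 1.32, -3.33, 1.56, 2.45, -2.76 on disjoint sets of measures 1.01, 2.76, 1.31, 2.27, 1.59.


Step 1: Compute differences f_i - g_i:
  3.89 - 1.32 = 2.57
  -4.77 - -3.33 = -1.44
  -5.57 - 1.56 = -7.13
  -0.41 - 2.45 = -2.86
  0.18 - -2.76 = 2.94
Step 2: Compute |diff|^1 * measure for each set:
  |2.57|^1 * 1.01 = 2.57 * 1.01 = 2.5957
  |-1.44|^1 * 2.76 = 1.44 * 2.76 = 3.9744
  |-7.13|^1 * 1.31 = 7.13 * 1.31 = 9.3403
  |-2.86|^1 * 2.27 = 2.86 * 2.27 = 6.4922
  |2.94|^1 * 1.59 = 2.94 * 1.59 = 4.6746
Step 3: Sum = 27.0772
Step 4: ||f-g||_1 = (27.0772)^(1/1) = 27.0772


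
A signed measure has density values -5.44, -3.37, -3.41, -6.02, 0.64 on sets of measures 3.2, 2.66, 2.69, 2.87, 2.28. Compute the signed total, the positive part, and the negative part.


Step 1: Compute signed measure on each set:
  Set 1: -5.44 * 3.2 = -17.408
  Set 2: -3.37 * 2.66 = -8.9642
  Set 3: -3.41 * 2.69 = -9.1729
  Set 4: -6.02 * 2.87 = -17.2774
  Set 5: 0.64 * 2.28 = 1.4592
Step 2: Total signed measure = (-17.408) + (-8.9642) + (-9.1729) + (-17.2774) + (1.4592)
     = -51.3633
Step 3: Positive part mu+(X) = sum of positive contributions = 1.4592
Step 4: Negative part mu-(X) = |sum of negative contributions| = 52.8225


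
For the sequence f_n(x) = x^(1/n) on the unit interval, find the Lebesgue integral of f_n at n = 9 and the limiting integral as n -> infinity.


At n = 9: f_9(x) = x^(1/9).
Step 1: integral(x^(1/9), 0, 1) = [x^(1/9+1) / (1/9+1)] from 0 to 1
     = 1 / (1/9 + 1) = 1 / ((9+1)/9) = 9/(9+1)
     = 9/10 = 0.9
Step 2: As n -> infinity, f_n(x) = x^(1/n) -> 1 for x in (0,1], and f_n is increasing in n.
By MCT, lim_n integral(f_n) = integral(lim_n f_n) = integral(1, 0, 1) = 1.
Step 3: Verify convergence: 9/10 = 0.9 -> 1


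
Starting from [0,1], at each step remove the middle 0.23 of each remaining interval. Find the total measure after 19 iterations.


Step 1: At each step, fraction remaining = 1 - 0.23 = 0.77
Step 2: After 19 steps, measure = (0.77)^19
Result = 0.006971


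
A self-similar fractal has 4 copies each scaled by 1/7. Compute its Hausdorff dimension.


For a self-similar set with N copies scaled by 1/r:
dim_H = log(N)/log(r) = log(4)/log(7)
= 1.386294/1.94591
= 0.712414


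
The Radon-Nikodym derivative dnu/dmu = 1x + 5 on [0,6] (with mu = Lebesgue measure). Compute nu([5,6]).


nu(A) = integral_A (dnu/dmu) dmu = integral_5^6 (1x + 5) dx
Step 1: Antiderivative F(x) = (1/2)x^2 + 5x
Step 2: F(6) = (1/2)*6^2 + 5*6 = 18 + 30 = 48
Step 3: F(5) = (1/2)*5^2 + 5*5 = 12.5 + 25 = 37.5
Step 4: nu([5,6]) = F(6) - F(5) = 48 - 37.5 = 10.5


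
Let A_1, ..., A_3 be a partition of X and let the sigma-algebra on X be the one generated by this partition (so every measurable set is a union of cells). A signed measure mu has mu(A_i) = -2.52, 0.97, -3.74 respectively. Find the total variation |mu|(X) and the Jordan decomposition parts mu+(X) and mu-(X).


Step 1: Every measurable set is a union of atoms (the cells / points), so a Hahn decomposition is
  obtained by grouping atoms by sign: P = union of atoms with mu > 0, N = union of the remaining atoms.
  Atoms in P (indices): 2;  atoms in N (indices): 1, 3
  Positive values: 0.97
  Negative values: -2.52, -3.74
Step 2: mu+(X) = mu(P) = sum of positive atom values = 0.97
Step 3: mu-(X) = -mu(N) = sum of |negative atom values| = 6.26
Step 4: |mu|(X) = mu+(X) + mu-(X) = 0.97 + 6.26 = 7.23


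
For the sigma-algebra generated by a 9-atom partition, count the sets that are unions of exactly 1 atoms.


Each element of F is a union of some subset of the 9 atoms.
Elements that are unions of exactly 1 atoms correspond to 1-element subsets of the 9 atoms.
Count = C(9, 1) = 9! / (1! * 8!) = 9.


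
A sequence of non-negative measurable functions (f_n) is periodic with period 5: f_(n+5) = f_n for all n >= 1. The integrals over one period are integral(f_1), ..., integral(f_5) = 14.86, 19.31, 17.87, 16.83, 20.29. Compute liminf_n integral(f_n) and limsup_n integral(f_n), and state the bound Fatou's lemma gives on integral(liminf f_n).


The sequence (integral(f_n)) is periodic with period 5, repeating the values 14.86, 19.31, 17.87, 16.83, 20.29 indefinitely.
Step 1: For a periodic sequence, every tail (a_m, a_(m+1), ...) contains all 5 period values infinitely often.
Step 2: Hence inf of every tail = min of the period values = min(14.86, 19.31, 17.87, 16.83, 20.29) = 14.86.
        liminf_n integral(f_n) = sup over m of (inf of tail from m) = 14.86.
Step 3: Similarly sup of every tail = max of the period values = 20.29.
        limsup_n integral(f_n) = 20.29.
Step 4: Fatou's lemma: integral(liminf_n f_n) <= liminf_n integral(f_n) = 14.86.
        So the integral of the pointwise liminf is at most 14.86.


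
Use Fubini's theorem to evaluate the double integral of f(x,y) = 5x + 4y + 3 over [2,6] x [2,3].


By Fubini, integrate in x first, then y.
Step 1: Fix y, integrate over x in [2,6]:
  integral(5x + 4y + 3, x=2..6)
  = 5*(6^2 - 2^2)/2 + (4y + 3)*(6 - 2)
  = 80 + (4y + 3)*4
  = 80 + 16y + 12
  = 92 + 16y
Step 2: Integrate over y in [2,3]:
  integral(92 + 16y, y=2..3)
  = 92*1 + 16*(3^2 - 2^2)/2
  = 92 + 40
  = 132


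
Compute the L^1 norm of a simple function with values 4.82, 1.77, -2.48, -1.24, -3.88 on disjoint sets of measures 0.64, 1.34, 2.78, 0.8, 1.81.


Step 1: Compute |f_i|^1 for each value:
  |4.82|^1 = 4.82
  |1.77|^1 = 1.77
  |-2.48|^1 = 2.48
  |-1.24|^1 = 1.24
  |-3.88|^1 = 3.88
Step 2: Multiply by measures and sum:
  4.82 * 0.64 = 3.0848
  1.77 * 1.34 = 2.3718
  2.48 * 2.78 = 6.8944
  1.24 * 0.8 = 0.992
  3.88 * 1.81 = 7.0228
Sum = 3.0848 + 2.3718 + 6.8944 + 0.992 + 7.0228 = 20.3658
Step 3: Take the p-th root:
||f||_1 = (20.3658)^(1/1) = 20.3658


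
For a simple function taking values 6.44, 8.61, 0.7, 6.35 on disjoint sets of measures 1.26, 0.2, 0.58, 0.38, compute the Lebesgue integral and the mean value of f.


Step 1: Integral = sum(value_i * measure_i)
= 6.44*1.26 + 8.61*0.2 + 0.7*0.58 + 6.35*0.38
= 8.1144 + 1.722 + 0.406 + 2.413
= 12.6554
Step 2: Total measure of domain = 1.26 + 0.2 + 0.58 + 0.38 = 2.42
Step 3: Average value = 12.6554 / 2.42 = 5.229504


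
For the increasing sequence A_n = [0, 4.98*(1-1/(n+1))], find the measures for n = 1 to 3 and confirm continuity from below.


By continuity of measure from below: if A_n increases to A, then m(A_n) -> m(A).
Here A = [0, 4.98], so m(A) = 4.98
Step 1: a_1 = 4.98*(1 - 1/2) = 2.49, m(A_1) = 2.49
Step 2: a_2 = 4.98*(1 - 1/3) = 3.32, m(A_2) = 3.32
Step 3: a_3 = 4.98*(1 - 1/4) = 3.735, m(A_3) = 3.735
Limit: m(A_n) -> m([0,4.98]) = 4.98


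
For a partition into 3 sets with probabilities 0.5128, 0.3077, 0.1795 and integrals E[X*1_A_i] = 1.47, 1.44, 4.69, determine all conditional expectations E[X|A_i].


For each cell A_i: E[X|A_i] = E[X*1_A_i] / P(A_i)
Step 1: E[X|A_1] = 1.47 / 0.5128 = 2.866615
Step 2: E[X|A_2] = 1.44 / 0.3077 = 4.679883
Step 3: E[X|A_3] = 4.69 / 0.1795 = 26.128134
Verification: E[X] = sum E[X*1_A_i] = 1.47 + 1.44 + 4.69 = 7.6


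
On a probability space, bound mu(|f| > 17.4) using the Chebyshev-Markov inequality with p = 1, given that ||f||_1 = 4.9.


Chebyshev/Markov inequality: mu(|f| > eps) <= (||f||_p / eps)^p
Step 1: ||f||_1 / eps = 4.9 / 17.4 = 0.281609
Step 2: Raise to power p = 1:
  (0.281609)^1 = 0.281609
Step 3: Therefore mu(|f| > 17.4) <= 0.281609


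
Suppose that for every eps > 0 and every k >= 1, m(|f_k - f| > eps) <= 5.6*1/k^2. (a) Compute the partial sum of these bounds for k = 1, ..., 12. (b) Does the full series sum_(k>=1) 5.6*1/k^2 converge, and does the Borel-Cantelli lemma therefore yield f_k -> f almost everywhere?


Step 1: List the terms 5.6*1/k^2 for k = 1 to 12:
  k=1: 5.6
  k=2: 1.4
  k=3: 0.622222
  k=4: 0.35
  k=5: 0.224
  k=6: 0.155556
  k=7: 0.114286
  k=8: 0.0875
  k=9: 0.069136
  k=10: 0.056
  k=11: 0.046281
  k=12: 0.038889
Step 2: Partial sum = 5.6 + 1.4 + 0.622222 + 0.35 + 0.224 + 0.155556 + 0.114286 + 0.0875 + 0.069136 + 0.056 + 0.046281 + 0.038889
     = 8.763869
Step 3: The full series sum_(k>=1) 5.6*1/k^2 converges (p-series with p = 2 > 1; a constant multiple of a convergent series converges).
Step 4: Fix eps > 0. Since sum_k m(|f_k - f| > eps) < infinity, the Borel-Cantelli lemma gives
        m(limsup_k {|f_k - f| > eps}) = 0, i.e. for a.e. x, |f_k(x) - f(x)| <= eps for all large k.
        Applying this with eps = 1/j for j = 1, 2, ... and intersecting the countably many full-measure sets,
        for a.e. x we get limsup_k |f_k(x) - f(x)| <= 1/j for every j, hence f_k -> f almost everywhere.
Conclusion: series converges; Borel-Cantelli yields f_k -> f a.e.


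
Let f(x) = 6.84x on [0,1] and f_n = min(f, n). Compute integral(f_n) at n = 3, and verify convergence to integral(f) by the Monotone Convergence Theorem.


f(x) = 6.84x on [0,1]; f_n(x) = min(6.84x, n). At n = 3:
Step 1: f(x) reaches 3 at x = 3/6.84 = 0.438596
Step 2: integral(f_3) = integral(6.84x, 0, 0.438596) + integral(3, 0.438596, 1)
       = 6.84*0.438596^2/2 + 3*(1 - 0.438596)
       = 0.657895 + 1.684211
       = 2.342105
Step 3: As n -> infinity, f_n increases to f, so by MCT integral(f_n) -> integral(f) = 6.84/2 = 3.42.
Convergence: integral(f_3) = 2.342105 -> 3.42 as n -> infinity


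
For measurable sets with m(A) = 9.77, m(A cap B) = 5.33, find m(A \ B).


m(A \ B) = m(A) - m(A n B)
= 9.77 - 5.33
= 4.44


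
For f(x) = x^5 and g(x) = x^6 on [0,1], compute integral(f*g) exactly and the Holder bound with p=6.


Step 1: Exact integral of f*g = integral(x^11, 0, 1) = 1/12
     = 0.083333
Step 2: Holder bound with p=6, q=1.2:
  ||f||_p = (integral x^30 dx)^(1/6) = (1/31)^(1/6) = 0.564209
  ||g||_q = (integral x^7.2 dx)^(1/1.2) = (1/8.2)^(1/1.2) = 0.173176
Step 3: Holder bound = ||f||_p * ||g||_q = 0.564209 * 0.173176 = 0.097708
Verification: 0.083333 <= 0.097708 (Holder holds)


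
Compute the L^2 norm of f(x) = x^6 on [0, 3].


Step 1: ||f||_2 = (integral_0^3 |x^6|^2 dx)^(1/2)
     = (integral_0^3 x^12 dx)^(1/2)
Step 2: integral_0^3 x^12 dx = [x^13/(13)] from 0 to 3 = 3^13/13
     = 1594323/13 = 122640.230769
Step 3: ||f||_2 = (122640.230769)^(1/2) = 350.200272


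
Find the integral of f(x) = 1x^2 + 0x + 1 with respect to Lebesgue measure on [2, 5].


The Lebesgue integral of a Riemann-integrable function agrees with the Riemann integral.
Antiderivative F(x) = (1/3)x^3 + (0/2)x^2 + 1x
F(5) = (1/3)*5^3 + (0/2)*5^2 + 1*5
     = (1/3)*125 + (0/2)*25 + 1*5
     = 41.666667 + 0.0 + 5
     = 46.666667
F(2) = 4.666667
Integral = F(5) - F(2) = 46.666667 - 4.666667 = 42


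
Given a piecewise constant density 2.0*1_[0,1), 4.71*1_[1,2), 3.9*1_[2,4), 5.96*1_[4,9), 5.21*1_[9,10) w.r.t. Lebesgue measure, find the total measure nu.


Integrate each piece of the Radon-Nikodym derivative:
Step 1: integral_0^1 2.0 dx = 2.0*(1-0) = 2.0*1 = 2
Step 2: integral_1^2 4.71 dx = 4.71*(2-1) = 4.71*1 = 4.71
Step 3: integral_2^4 3.9 dx = 3.9*(4-2) = 3.9*2 = 7.8
Step 4: integral_4^9 5.96 dx = 5.96*(9-4) = 5.96*5 = 29.8
Step 5: integral_9^10 5.21 dx = 5.21*(10-9) = 5.21*1 = 5.21
Total: 2 + 4.71 + 7.8 + 29.8 + 5.21 = 49.52


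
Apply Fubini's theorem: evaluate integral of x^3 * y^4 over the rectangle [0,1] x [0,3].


By Fubini's theorem, the double integral factors as a product of single integrals:
Step 1: integral_0^1 x^3 dx = [x^4/4] from 0 to 1
     = 1^4/4 = 0.25
Step 2: integral_0^3 y^4 dy = [y^5/5] from 0 to 3
     = 3^5/5 = 48.6
Step 3: Double integral = 0.25 * 48.6 = 12.15


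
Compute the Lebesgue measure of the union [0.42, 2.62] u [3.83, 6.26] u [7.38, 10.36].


For pairwise disjoint intervals, m(union) = sum of lengths.
= (2.62 - 0.42) + (6.26 - 3.83) + (10.36 - 7.38)
= 2.2 + 2.43 + 2.98
= 7.61


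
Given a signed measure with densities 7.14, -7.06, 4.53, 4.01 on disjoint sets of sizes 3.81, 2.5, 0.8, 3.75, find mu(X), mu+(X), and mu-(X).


Step 1: Compute signed measure on each set:
  Set 1: 7.14 * 3.81 = 27.2034
  Set 2: -7.06 * 2.5 = -17.65
  Set 3: 4.53 * 0.8 = 3.624
  Set 4: 4.01 * 3.75 = 15.0375
Step 2: Total signed measure = (27.2034) + (-17.65) + (3.624) + (15.0375)
     = 28.2149
Step 3: Positive part mu+(X) = sum of positive contributions = 45.8649
Step 4: Negative part mu-(X) = |sum of negative contributions| = 17.65


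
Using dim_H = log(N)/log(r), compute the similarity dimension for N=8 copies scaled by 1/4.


For a self-similar set with N copies scaled by 1/r:
dim_H = log(N)/log(r) = log(8)/log(4)
= 2.079442/1.386294
= 1.5


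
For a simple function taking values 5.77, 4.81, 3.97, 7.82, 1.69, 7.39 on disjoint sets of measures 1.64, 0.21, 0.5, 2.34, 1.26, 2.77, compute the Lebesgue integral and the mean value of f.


Step 1: Integral = sum(value_i * measure_i)
= 5.77*1.64 + 4.81*0.21 + 3.97*0.5 + 7.82*2.34 + 1.69*1.26 + 7.39*2.77
= 9.4628 + 1.0101 + 1.985 + 18.2988 + 2.1294 + 20.4703
= 53.3564
Step 2: Total measure of domain = 1.64 + 0.21 + 0.5 + 2.34 + 1.26 + 2.77 = 8.72
Step 3: Average value = 53.3564 / 8.72 = 6.118853


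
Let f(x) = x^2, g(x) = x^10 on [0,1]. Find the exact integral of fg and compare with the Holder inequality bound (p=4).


Step 1: Exact integral of f*g = integral(x^12, 0, 1) = 1/13
     = 0.076923
Step 2: Holder bound with p=4, q=1.333333:
  ||f||_p = (integral x^8 dx)^(1/4) = (1/9)^(1/4) = 0.57735
  ||g||_q = (integral x^13.333333 dx)^(1/1.333333) = (1/14.333333)^(1/1.333333) = 0.13575
Step 3: Holder bound = ||f||_p * ||g||_q = 0.57735 * 0.13575 = 0.078375
Verification: 0.076923 <= 0.078375 (Holder holds)


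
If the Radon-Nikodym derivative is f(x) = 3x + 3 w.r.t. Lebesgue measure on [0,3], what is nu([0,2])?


nu(A) = integral_A (dnu/dmu) dmu = integral_0^2 (3x + 3) dx
Step 1: Antiderivative F(x) = (3/2)x^2 + 3x
Step 2: F(2) = (3/2)*2^2 + 3*2 = 6 + 6 = 12
Step 3: F(0) = (3/2)*0^2 + 3*0 = 0.0 + 0 = 0.0
Step 4: nu([0,2]) = F(2) - F(0) = 12 - 0.0 = 12


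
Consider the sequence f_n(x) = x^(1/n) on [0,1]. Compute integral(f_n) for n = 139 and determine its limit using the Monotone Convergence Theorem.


At n = 139: f_139(x) = x^(1/139).
Step 1: integral(x^(1/139), 0, 1) = [x^(1/139+1) / (1/139+1)] from 0 to 1
     = 1 / (1/139 + 1) = 1 / ((139+1)/139) = 139/(139+1)
     = 139/140 = 0.992857
Step 2: As n -> infinity, f_n(x) = x^(1/n) -> 1 for x in (0,1], and f_n is increasing in n.
By MCT, lim_n integral(f_n) = integral(lim_n f_n) = integral(1, 0, 1) = 1.
Step 3: Verify convergence: 139/140 = 0.992857 -> 1


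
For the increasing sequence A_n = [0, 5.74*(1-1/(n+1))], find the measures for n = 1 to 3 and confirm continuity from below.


By continuity of measure from below: if A_n increases to A, then m(A_n) -> m(A).
Here A = [0, 5.74], so m(A) = 5.74
Step 1: a_1 = 5.74*(1 - 1/2) = 2.87, m(A_1) = 2.87
Step 2: a_2 = 5.74*(1 - 1/3) = 3.8267, m(A_2) = 3.8267
Step 3: a_3 = 5.74*(1 - 1/4) = 4.305, m(A_3) = 4.305
Limit: m(A_n) -> m([0,5.74]) = 5.74


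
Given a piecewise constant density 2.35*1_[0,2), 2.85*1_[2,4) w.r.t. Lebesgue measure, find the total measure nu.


Integrate each piece of the Radon-Nikodym derivative:
Step 1: integral_0^2 2.35 dx = 2.35*(2-0) = 2.35*2 = 4.7
Step 2: integral_2^4 2.85 dx = 2.85*(4-2) = 2.85*2 = 5.7
Total: 4.7 + 5.7 = 10.4


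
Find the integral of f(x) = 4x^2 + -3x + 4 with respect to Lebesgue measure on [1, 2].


The Lebesgue integral of a Riemann-integrable function agrees with the Riemann integral.
Antiderivative F(x) = (4/3)x^3 + (-3/2)x^2 + 4x
F(2) = (4/3)*2^3 + (-3/2)*2^2 + 4*2
     = (4/3)*8 + (-3/2)*4 + 4*2
     = 10.666667 + -6 + 8
     = 12.666667
F(1) = 3.833333
Integral = F(2) - F(1) = 12.666667 - 3.833333 = 8.833333


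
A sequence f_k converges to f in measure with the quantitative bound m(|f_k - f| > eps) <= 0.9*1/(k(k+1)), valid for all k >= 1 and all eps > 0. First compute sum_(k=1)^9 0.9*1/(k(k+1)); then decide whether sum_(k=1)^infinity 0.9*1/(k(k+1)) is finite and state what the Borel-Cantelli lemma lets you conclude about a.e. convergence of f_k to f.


Step 1: List the terms 0.9*1/(k(k+1)) for k = 1 to 9:
  k=1: 0.45
  k=2: 0.15
  k=3: 0.075
  k=4: 0.045
  k=5: 0.03
  k=6: 0.021429
  k=7: 0.016071
  k=8: 0.0125
  k=9: 0.01
Step 2: Partial sum = 0.45 + 0.15 + 0.075 + 0.045 + 0.03 + 0.021429 + 0.016071 + 0.0125 + 0.01
     = 0.81
Step 3: The full series sum_(k>=1) 0.9*1/(k(k+1)) converges (telescoping series sum 1/(k(k+1)) = 1; a constant multiple of a convergent series converges).
Step 4: Fix eps > 0. Since sum_k m(|f_k - f| > eps) < infinity, the Borel-Cantelli lemma gives
        m(limsup_k {|f_k - f| > eps}) = 0, i.e. for a.e. x, |f_k(x) - f(x)| <= eps for all large k.
        Applying this with eps = 1/j for j = 1, 2, ... and intersecting the countably many full-measure sets,
        for a.e. x we get limsup_k |f_k(x) - f(x)| <= 1/j for every j, hence f_k -> f almost everywhere.
Conclusion: series converges; Borel-Cantelli yields f_k -> f a.e.


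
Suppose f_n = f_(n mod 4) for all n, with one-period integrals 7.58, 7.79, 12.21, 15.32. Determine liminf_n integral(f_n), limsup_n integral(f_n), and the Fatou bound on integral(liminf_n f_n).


The sequence (integral(f_n)) is periodic with period 4, repeating the values 7.58, 7.79, 12.21, 15.32 indefinitely.
Step 1: For a periodic sequence, every tail (a_m, a_(m+1), ...) contains all 4 period values infinitely often.
Step 2: Hence inf of every tail = min of the period values = min(7.58, 7.79, 12.21, 15.32) = 7.58.
        liminf_n integral(f_n) = sup over m of (inf of tail from m) = 7.58.
Step 3: Similarly sup of every tail = max of the period values = 15.32.
        limsup_n integral(f_n) = 15.32.
Step 4: Fatou's lemma: integral(liminf_n f_n) <= liminf_n integral(f_n) = 7.58.
        So the integral of the pointwise liminf is at most 7.58.


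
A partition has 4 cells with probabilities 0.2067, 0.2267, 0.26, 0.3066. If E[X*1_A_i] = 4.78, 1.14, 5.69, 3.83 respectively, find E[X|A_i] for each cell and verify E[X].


For each cell A_i: E[X|A_i] = E[X*1_A_i] / P(A_i)
Step 1: E[X|A_1] = 4.78 / 0.2067 = 23.125302
Step 2: E[X|A_2] = 1.14 / 0.2267 = 5.028672
Step 3: E[X|A_3] = 5.69 / 0.26 = 21.884615
Step 4: E[X|A_4] = 3.83 / 0.3066 = 12.491846
Verification: E[X] = sum E[X*1_A_i] = 4.78 + 1.14 + 5.69 + 3.83 = 15.44


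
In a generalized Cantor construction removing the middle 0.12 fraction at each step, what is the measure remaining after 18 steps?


Step 1: At each step, fraction remaining = 1 - 0.12 = 0.88
Step 2: After 18 steps, measure = (0.88)^18
Result = 0.100159


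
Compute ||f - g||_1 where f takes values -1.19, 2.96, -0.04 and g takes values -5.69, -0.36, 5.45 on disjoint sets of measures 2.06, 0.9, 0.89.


Step 1: Compute differences f_i - g_i:
  -1.19 - -5.69 = 4.5
  2.96 - -0.36 = 3.32
  -0.04 - 5.45 = -5.49
Step 2: Compute |diff|^1 * measure for each set:
  |4.5|^1 * 2.06 = 4.5 * 2.06 = 9.27
  |3.32|^1 * 0.9 = 3.32 * 0.9 = 2.988
  |-5.49|^1 * 0.89 = 5.49 * 0.89 = 4.8861
Step 3: Sum = 17.1441
Step 4: ||f-g||_1 = (17.1441)^(1/1) = 17.1441


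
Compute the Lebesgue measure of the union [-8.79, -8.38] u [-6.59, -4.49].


For pairwise disjoint intervals, m(union) = sum of lengths.
= (-8.38 - -8.79) + (-4.49 - -6.59)
= 0.41 + 2.1
= 2.51


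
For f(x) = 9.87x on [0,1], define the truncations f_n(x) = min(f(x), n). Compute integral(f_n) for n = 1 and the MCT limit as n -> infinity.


f(x) = 9.87x on [0,1]; f_n(x) = min(9.87x, n). At n = 1:
Step 1: f(x) reaches 1 at x = 1/9.87 = 0.101317
Step 2: integral(f_1) = integral(9.87x, 0, 0.101317) + integral(1, 0.101317, 1)
       = 9.87*0.101317^2/2 + 1*(1 - 0.101317)
       = 0.050659 + 0.898683
       = 0.949341
Step 3: As n -> infinity, f_n increases to f, so by MCT integral(f_n) -> integral(f) = 9.87/2 = 4.935.
Convergence: integral(f_1) = 0.949341 -> 4.935 as n -> infinity


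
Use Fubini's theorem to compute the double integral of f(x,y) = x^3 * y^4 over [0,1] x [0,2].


By Fubini's theorem, the double integral factors as a product of single integrals:
Step 1: integral_0^1 x^3 dx = [x^4/4] from 0 to 1
     = 1^4/4 = 0.25
Step 2: integral_0^2 y^4 dy = [y^5/5] from 0 to 2
     = 2^5/5 = 6.4
Step 3: Double integral = 0.25 * 6.4 = 1.6
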